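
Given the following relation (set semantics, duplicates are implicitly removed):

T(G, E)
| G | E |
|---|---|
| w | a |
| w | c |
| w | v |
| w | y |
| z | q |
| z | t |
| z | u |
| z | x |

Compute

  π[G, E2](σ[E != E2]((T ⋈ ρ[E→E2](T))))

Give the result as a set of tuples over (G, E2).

ρ[E→E2]: schema becomes (G, E2); tuples unchanged.
Joining T and ρ[E→E2](T) on G yields {(w, a, a), (w, a, c), (w, a, v), (w, a, y), (w, c, a), (w, c, c), (w, c, v), (w, c, y), (w, v, a), (w, v, c), (w, v, v), (w, v, y), (w, y, a), (w, y, c), (w, y, v), (w, y, y), (z, q, q), (z, q, t), (z, q, u), (z, q, x), (z, t, q), (z, t, t), (z, t, u), (z, t, x), (z, u, q), (z, u, t), (z, u, u), (z, u, x), (z, x, q), (z, x, t), (z, x, u), (z, x, x)}.
Selection E != E2: {(w, a, c), (w, a, v), (w, a, y), (w, c, a), (w, c, v), (w, c, y), (w, v, a), (w, v, c), (w, v, y), (w, y, a), (w, y, c), (w, y, v), (z, q, t), (z, q, u), (z, q, x), (z, t, q), (z, t, u), (z, t, x), (z, u, q), (z, u, t), (z, u, x), (z, x, q), (z, x, t), (z, x, u)}
Projecting to G, E2 (16 duplicate(s) eliminated): {(w, a), (w, c), (w, v), (w, y), (z, q), (z, t), (z, u), (z, x)}

{(w, a), (w, c), (w, v), (w, y), (z, q), (z, t), (z, u), (z, x)}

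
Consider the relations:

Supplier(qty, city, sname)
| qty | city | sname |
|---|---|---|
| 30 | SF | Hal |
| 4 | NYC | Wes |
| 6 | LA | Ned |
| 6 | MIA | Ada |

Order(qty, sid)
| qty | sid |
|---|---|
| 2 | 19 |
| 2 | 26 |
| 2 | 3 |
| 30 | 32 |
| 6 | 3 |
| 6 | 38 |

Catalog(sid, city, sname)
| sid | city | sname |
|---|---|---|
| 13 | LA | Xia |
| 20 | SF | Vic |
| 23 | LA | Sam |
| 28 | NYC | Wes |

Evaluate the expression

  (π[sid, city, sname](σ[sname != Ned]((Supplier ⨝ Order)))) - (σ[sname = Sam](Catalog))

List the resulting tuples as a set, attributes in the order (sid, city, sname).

{(3, MIA, Ada), (32, SF, Hal), (38, MIA, Ada)}

Natural join on qty: {(30, SF, Hal, 32), (6, LA, Ned, 3), (6, LA, Ned, 38), (6, MIA, Ada, 3), (6, MIA, Ada, 38)}
σ[sname != Ned]: keep tuples satisfying sname != Ned → {(30, SF, Hal, 32), (6, MIA, Ada, 3), (6, MIA, Ada, 38)}
π[sid, city, sname]: project onto (sid, city, sname) → {(3, MIA, Ada), (32, SF, Hal), (38, MIA, Ada)}
σ[sname = Sam]: keep tuples satisfying sname = Sam → {(23, LA, Sam)}
Taking the difference: {(3, MIA, Ada), (32, SF, Hal), (38, MIA, Ada)}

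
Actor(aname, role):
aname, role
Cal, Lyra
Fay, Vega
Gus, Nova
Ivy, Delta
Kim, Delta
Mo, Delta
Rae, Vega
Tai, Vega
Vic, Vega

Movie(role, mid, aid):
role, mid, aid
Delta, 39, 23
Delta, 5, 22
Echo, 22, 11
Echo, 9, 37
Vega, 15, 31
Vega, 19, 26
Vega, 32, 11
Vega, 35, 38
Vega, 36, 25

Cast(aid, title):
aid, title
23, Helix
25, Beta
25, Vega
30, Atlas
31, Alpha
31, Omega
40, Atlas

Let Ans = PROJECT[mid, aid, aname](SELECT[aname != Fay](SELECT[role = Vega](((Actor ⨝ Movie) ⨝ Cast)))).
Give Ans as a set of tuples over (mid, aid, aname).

Actor ⋈ Movie (natural join on role): {(Fay, Vega, 15, 31), (Fay, Vega, 19, 26), (Fay, Vega, 32, 11), (Fay, Vega, 35, 38), (Fay, Vega, 36, 25), (Ivy, Delta, 39, 23), (Ivy, Delta, 5, 22), (Kim, Delta, 39, 23), (Kim, Delta, 5, 22), (Mo, Delta, 39, 23), (Mo, Delta, 5, 22), (Rae, Vega, 15, 31), (Rae, Vega, 19, 26), (Rae, Vega, 32, 11), (Rae, Vega, 35, 38), (Rae, Vega, 36, 25), (Tai, Vega, 15, 31), (Tai, Vega, 19, 26), (Tai, Vega, 32, 11), (Tai, Vega, 35, 38), (Tai, Vega, 36, 25), (Vic, Vega, 15, 31), (Vic, Vega, 19, 26), (Vic, Vega, 32, 11), (Vic, Vega, 35, 38), (Vic, Vega, 36, 25)}
(Actor ⨝ Movie) ⋈ Cast (natural join on aid): {(Fay, Vega, 15, 31, Alpha), (Fay, Vega, 15, 31, Omega), (Fay, Vega, 36, 25, Beta), (Fay, Vega, 36, 25, Vega), (Ivy, Delta, 39, 23, Helix), (Kim, Delta, 39, 23, Helix), (Mo, Delta, 39, 23, Helix), (Rae, Vega, 15, 31, Alpha), (Rae, Vega, 15, 31, Omega), (Rae, Vega, 36, 25, Beta), (Rae, Vega, 36, 25, Vega), (Tai, Vega, 15, 31, Alpha), (Tai, Vega, 15, 31, Omega), (Tai, Vega, 36, 25, Beta), (Tai, Vega, 36, 25, Vega), (Vic, Vega, 15, 31, Alpha), (Vic, Vega, 15, 31, Omega), (Vic, Vega, 36, 25, Beta), (Vic, Vega, 36, 25, Vega)}
Apply σ_{role = Vega}; surviving tuples: {(Fay, Vega, 15, 31, Alpha), (Fay, Vega, 15, 31, Omega), (Fay, Vega, 36, 25, Beta), (Fay, Vega, 36, 25, Vega), (Rae, Vega, 15, 31, Alpha), (Rae, Vega, 15, 31, Omega), (Rae, Vega, 36, 25, Beta), (Rae, Vega, 36, 25, Vega), (Tai, Vega, 15, 31, Alpha), (Tai, Vega, 15, 31, Omega), (Tai, Vega, 36, 25, Beta), (Tai, Vega, 36, 25, Vega), (Vic, Vega, 15, 31, Alpha), (Vic, Vega, 15, 31, Omega), (Vic, Vega, 36, 25, Beta), (Vic, Vega, 36, 25, Vega)}
Apply σ_{aname != Fay}; surviving tuples: {(Rae, Vega, 15, 31, Alpha), (Rae, Vega, 15, 31, Omega), (Rae, Vega, 36, 25, Beta), (Rae, Vega, 36, 25, Vega), (Tai, Vega, 15, 31, Alpha), (Tai, Vega, 15, 31, Omega), (Tai, Vega, 36, 25, Beta), (Tai, Vega, 36, 25, Vega), (Vic, Vega, 15, 31, Alpha), (Vic, Vega, 15, 31, Omega), (Vic, Vega, 36, 25, Beta), (Vic, Vega, 36, 25, Vega)}
π_{mid, aid, aname} gives {(15, 31, Rae), (15, 31, Tai), (15, 31, Vic), (36, 25, Rae), (36, 25, Tai), (36, 25, Vic)} (6 duplicate(s) eliminated).

{(15, 31, Rae), (15, 31, Tai), (15, 31, Vic), (36, 25, Rae), (36, 25, Tai), (36, 25, Vic)}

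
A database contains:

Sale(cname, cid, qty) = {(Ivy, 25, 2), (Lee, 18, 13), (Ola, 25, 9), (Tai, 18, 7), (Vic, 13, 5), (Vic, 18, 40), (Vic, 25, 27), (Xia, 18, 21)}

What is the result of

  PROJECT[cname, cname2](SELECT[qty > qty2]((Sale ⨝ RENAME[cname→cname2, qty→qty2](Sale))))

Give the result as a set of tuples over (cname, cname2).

ρ[cname→cname2, qty→qty2]: schema becomes (cname2, cid, qty2); tuples unchanged.
Natural join on cid: {(Ivy, 25, 2, Ivy, 2), (Ivy, 25, 2, Ola, 9), (Ivy, 25, 2, Vic, 27), (Lee, 18, 13, Lee, 13), (Lee, 18, 13, Tai, 7), (Lee, 18, 13, Vic, 40), (Lee, 18, 13, Xia, 21), (Ola, 25, 9, Ivy, 2), (Ola, 25, 9, Ola, 9), (Ola, 25, 9, Vic, 27), (Tai, 18, 7, Lee, 13), (Tai, 18, 7, Tai, 7), (Tai, 18, 7, Vic, 40), (Tai, 18, 7, Xia, 21), (Vic, 13, 5, Vic, 5), (Vic, 18, 40, Lee, 13), (Vic, 18, 40, Tai, 7), (Vic, 18, 40, Vic, 40), (Vic, 18, 40, Xia, 21), (Vic, 25, 27, Ivy, 2), (Vic, 25, 27, Ola, 9), (Vic, 25, 27, Vic, 27), (Xia, 18, 21, Lee, 13), (Xia, 18, 21, Tai, 7), (Xia, 18, 21, Vic, 40), (Xia, 18, 21, Xia, 21)}
Apply σ_{qty > qty2}; surviving tuples: {(Lee, 18, 13, Tai, 7), (Ola, 25, 9, Ivy, 2), (Vic, 18, 40, Lee, 13), (Vic, 18, 40, Tai, 7), (Vic, 18, 40, Xia, 21), (Vic, 25, 27, Ivy, 2), (Vic, 25, 27, Ola, 9), (Xia, 18, 21, Lee, 13), (Xia, 18, 21, Tai, 7)}
π[cname, cname2]: project onto (cname, cname2) → {(Lee, Tai), (Ola, Ivy), (Vic, Ivy), (Vic, Lee), (Vic, Ola), (Vic, Tai), (Vic, Xia), (Xia, Lee), (Xia, Tai)}

{(Lee, Tai), (Ola, Ivy), (Vic, Ivy), (Vic, Lee), (Vic, Ola), (Vic, Tai), (Vic, Xia), (Xia, Lee), (Xia, Tai)}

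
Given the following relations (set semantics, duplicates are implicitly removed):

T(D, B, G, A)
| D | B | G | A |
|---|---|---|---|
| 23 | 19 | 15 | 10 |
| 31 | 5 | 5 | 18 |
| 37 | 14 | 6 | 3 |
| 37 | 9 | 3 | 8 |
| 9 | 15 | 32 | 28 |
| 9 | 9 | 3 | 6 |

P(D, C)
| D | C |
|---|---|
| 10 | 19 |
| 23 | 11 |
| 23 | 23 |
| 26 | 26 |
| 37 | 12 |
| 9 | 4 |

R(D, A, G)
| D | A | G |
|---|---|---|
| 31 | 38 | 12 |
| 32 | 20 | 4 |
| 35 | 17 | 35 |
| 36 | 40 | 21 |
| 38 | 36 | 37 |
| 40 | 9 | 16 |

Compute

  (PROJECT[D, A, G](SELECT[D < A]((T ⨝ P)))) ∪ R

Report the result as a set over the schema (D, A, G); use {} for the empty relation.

Natural join on D: {(23, 19, 15, 10, 11), (23, 19, 15, 10, 23), (37, 14, 6, 3, 12), (37, 9, 3, 8, 12), (9, 15, 32, 28, 4), (9, 9, 3, 6, 4)}
Apply σ_{D < A}; surviving tuples: {(9, 15, 32, 28, 4)}
π_{D, A, G} gives {(9, 28, 32)}.
Taking the union: {(31, 38, 12), (32, 20, 4), (35, 17, 35), (36, 40, 21), (38, 36, 37), (40, 9, 16), (9, 28, 32)}

{(31, 38, 12), (32, 20, 4), (35, 17, 35), (36, 40, 21), (38, 36, 37), (40, 9, 16), (9, 28, 32)}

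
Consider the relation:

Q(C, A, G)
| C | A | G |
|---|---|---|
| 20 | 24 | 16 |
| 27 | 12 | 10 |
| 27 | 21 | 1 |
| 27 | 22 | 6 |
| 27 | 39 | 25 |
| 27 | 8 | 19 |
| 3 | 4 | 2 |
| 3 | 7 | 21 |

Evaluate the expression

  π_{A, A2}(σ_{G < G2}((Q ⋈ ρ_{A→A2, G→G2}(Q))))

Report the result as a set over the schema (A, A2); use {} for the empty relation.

ρ[A→A2, G→G2]: schema becomes (C, A2, G2); tuples unchanged.
Natural join on C: {(20, 24, 16, 24, 16), (27, 12, 10, 12, 10), (27, 12, 10, 21, 1), (27, 12, 10, 22, 6), (27, 12, 10, 39, 25), (27, 12, 10, 8, 19), (27, 21, 1, 12, 10), (27, 21, 1, 21, 1), (27, 21, 1, 22, 6), (27, 21, 1, 39, 25), (27, 21, 1, 8, 19), (27, 22, 6, 12, 10), (27, 22, 6, 21, 1), (27, 22, 6, 22, 6), (27, 22, 6, 39, 25), (27, 22, 6, 8, 19), (27, 39, 25, 12, 10), (27, 39, 25, 21, 1), (27, 39, 25, 22, 6), (27, 39, 25, 39, 25), (27, 39, 25, 8, 19), (27, 8, 19, 12, 10), (27, 8, 19, 21, 1), (27, 8, 19, 22, 6), (27, 8, 19, 39, 25), (27, 8, 19, 8, 19), (3, 4, 2, 4, 2), (3, 4, 2, 7, 21), (3, 7, 21, 4, 2), (3, 7, 21, 7, 21)}
Apply σ_{G < G2}; surviving tuples: {(27, 12, 10, 39, 25), (27, 12, 10, 8, 19), (27, 21, 1, 12, 10), (27, 21, 1, 22, 6), (27, 21, 1, 39, 25), (27, 21, 1, 8, 19), (27, 22, 6, 12, 10), (27, 22, 6, 39, 25), (27, 22, 6, 8, 19), (27, 8, 19, 39, 25), (3, 4, 2, 7, 21)}
π_{A, A2} gives {(12, 39), (12, 8), (21, 12), (21, 22), (21, 39), (21, 8), (22, 12), (22, 39), (22, 8), (4, 7), (8, 39)}.

{(12, 39), (12, 8), (21, 12), (21, 22), (21, 39), (21, 8), (22, 12), (22, 39), (22, 8), (4, 7), (8, 39)}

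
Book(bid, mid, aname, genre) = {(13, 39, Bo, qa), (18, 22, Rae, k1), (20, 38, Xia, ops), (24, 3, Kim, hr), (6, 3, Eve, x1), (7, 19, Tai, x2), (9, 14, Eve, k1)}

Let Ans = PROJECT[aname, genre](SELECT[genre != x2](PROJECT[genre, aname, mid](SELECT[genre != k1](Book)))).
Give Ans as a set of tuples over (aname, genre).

Selection genre != k1: {(13, 39, Bo, qa), (20, 38, Xia, ops), (24, 3, Kim, hr), (6, 3, Eve, x1), (7, 19, Tai, x2)}
Projecting to genre, aname, mid: {(hr, Kim, 3), (ops, Xia, 38), (qa, Bo, 39), (x1, Eve, 3), (x2, Tai, 19)}
Selection genre != x2: {(hr, Kim, 3), (ops, Xia, 38), (qa, Bo, 39), (x1, Eve, 3)}
Projecting to aname, genre: {(Bo, qa), (Eve, x1), (Kim, hr), (Xia, ops)}

{(Bo, qa), (Eve, x1), (Kim, hr), (Xia, ops)}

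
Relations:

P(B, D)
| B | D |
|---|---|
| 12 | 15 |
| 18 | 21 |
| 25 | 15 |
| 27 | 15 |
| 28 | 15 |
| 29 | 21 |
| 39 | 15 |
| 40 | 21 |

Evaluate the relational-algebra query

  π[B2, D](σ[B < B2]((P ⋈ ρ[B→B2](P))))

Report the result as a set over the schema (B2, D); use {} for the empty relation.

ρ[B→B2]: schema becomes (B2, D); tuples unchanged.
Joining P and ρ[B→B2](P) on D yields {(12, 15, 12), (12, 15, 25), (12, 15, 27), (12, 15, 28), (12, 15, 39), (18, 21, 18), (18, 21, 29), (18, 21, 40), (25, 15, 12), (25, 15, 25), (25, 15, 27), (25, 15, 28), (25, 15, 39), (27, 15, 12), (27, 15, 25), (27, 15, 27), (27, 15, 28), (27, 15, 39), (28, 15, 12), (28, 15, 25), (28, 15, 27), (28, 15, 28), (28, 15, 39), (29, 21, 18), (29, 21, 29), (29, 21, 40), (39, 15, 12), (39, 15, 25), (39, 15, 27), (39, 15, 28), (39, 15, 39), (40, 21, 18), (40, 21, 29), (40, 21, 40)}.
σ[B < B2]: keep tuples satisfying B < B2 → {(12, 15, 25), (12, 15, 27), (12, 15, 28), (12, 15, 39), (18, 21, 29), (18, 21, 40), (25, 15, 27), (25, 15, 28), (25, 15, 39), (27, 15, 28), (27, 15, 39), (28, 15, 39), (29, 21, 40)}
Projecting to B2, D (7 duplicate(s) eliminated): {(25, 15), (27, 15), (28, 15), (29, 21), (39, 15), (40, 21)}

{(25, 15), (27, 15), (28, 15), (29, 21), (39, 15), (40, 21)}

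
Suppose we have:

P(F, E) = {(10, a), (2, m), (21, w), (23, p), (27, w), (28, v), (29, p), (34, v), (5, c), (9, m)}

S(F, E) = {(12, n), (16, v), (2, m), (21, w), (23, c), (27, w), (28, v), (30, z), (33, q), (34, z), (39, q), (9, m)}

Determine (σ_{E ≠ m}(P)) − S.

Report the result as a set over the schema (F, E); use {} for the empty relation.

Filtering on E ≠ m leaves {(10, a), (21, w), (23, p), (27, w), (28, v), (29, p), (34, v), (5, c)}.
Taking the difference: {(10, a), (23, p), (29, p), (34, v), (5, c)}

{(10, a), (23, p), (29, p), (34, v), (5, c)}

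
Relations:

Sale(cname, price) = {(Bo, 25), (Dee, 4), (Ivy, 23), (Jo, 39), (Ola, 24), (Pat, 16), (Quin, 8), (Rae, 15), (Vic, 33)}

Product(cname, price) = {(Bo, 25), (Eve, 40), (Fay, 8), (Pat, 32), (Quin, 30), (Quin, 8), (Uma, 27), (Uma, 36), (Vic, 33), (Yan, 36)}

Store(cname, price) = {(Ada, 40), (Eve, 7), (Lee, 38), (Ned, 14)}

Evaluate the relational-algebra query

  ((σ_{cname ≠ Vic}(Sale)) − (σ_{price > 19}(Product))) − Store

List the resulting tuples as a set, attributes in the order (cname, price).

{(Dee, 4), (Ivy, 23), (Jo, 39), (Ola, 24), (Pat, 16), (Quin, 8), (Rae, 15)}

σ[cname ≠ Vic]: keep tuples satisfying cname ≠ Vic → {(Bo, 25), (Dee, 4), (Ivy, 23), (Jo, 39), (Ola, 24), (Pat, 16), (Quin, 8), (Rae, 15)}
σ[price > 19]: keep tuples satisfying price > 19 → {(Bo, 25), (Eve, 40), (Pat, 32), (Quin, 30), (Uma, 27), (Uma, 36), (Vic, 33), (Yan, 36)}
Set difference of the two operands is {(Dee, 4), (Ivy, 23), (Jo, 39), (Ola, 24), (Pat, 16), (Quin, 8), (Rae, 15)}.
Set difference of the two operands is {(Dee, 4), (Ivy, 23), (Jo, 39), (Ola, 24), (Pat, 16), (Quin, 8), (Rae, 15)}.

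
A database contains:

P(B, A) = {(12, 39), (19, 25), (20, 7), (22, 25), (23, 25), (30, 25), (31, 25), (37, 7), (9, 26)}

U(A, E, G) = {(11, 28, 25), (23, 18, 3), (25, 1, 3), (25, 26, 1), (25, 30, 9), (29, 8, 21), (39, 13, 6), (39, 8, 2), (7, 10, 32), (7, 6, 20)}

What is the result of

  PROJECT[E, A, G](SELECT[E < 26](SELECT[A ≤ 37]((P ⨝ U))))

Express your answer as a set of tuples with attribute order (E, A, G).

P ⋈ U (natural join on A): {(12, 39, 13, 6), (12, 39, 8, 2), (19, 25, 1, 3), (19, 25, 26, 1), (19, 25, 30, 9), (20, 7, 10, 32), (20, 7, 6, 20), (22, 25, 1, 3), (22, 25, 26, 1), (22, 25, 30, 9), (23, 25, 1, 3), (23, 25, 26, 1), (23, 25, 30, 9), (30, 25, 1, 3), (30, 25, 26, 1), (30, 25, 30, 9), (31, 25, 1, 3), (31, 25, 26, 1), (31, 25, 30, 9), (37, 7, 10, 32), (37, 7, 6, 20)}
σ[A ≤ 37]: keep tuples satisfying A ≤ 37 → {(19, 25, 1, 3), (19, 25, 26, 1), (19, 25, 30, 9), (20, 7, 10, 32), (20, 7, 6, 20), (22, 25, 1, 3), (22, 25, 26, 1), (22, 25, 30, 9), (23, 25, 1, 3), (23, 25, 26, 1), (23, 25, 30, 9), (30, 25, 1, 3), (30, 25, 26, 1), (30, 25, 30, 9), (31, 25, 1, 3), (31, 25, 26, 1), (31, 25, 30, 9), (37, 7, 10, 32), (37, 7, 6, 20)}
σ[E < 26]: keep tuples satisfying E < 26 → {(19, 25, 1, 3), (20, 7, 10, 32), (20, 7, 6, 20), (22, 25, 1, 3), (23, 25, 1, 3), (30, 25, 1, 3), (31, 25, 1, 3), (37, 7, 10, 32), (37, 7, 6, 20)}
π_{E, A, G} gives {(1, 25, 3), (10, 7, 32), (6, 7, 20)} (6 duplicate(s) eliminated).

{(1, 25, 3), (10, 7, 32), (6, 7, 20)}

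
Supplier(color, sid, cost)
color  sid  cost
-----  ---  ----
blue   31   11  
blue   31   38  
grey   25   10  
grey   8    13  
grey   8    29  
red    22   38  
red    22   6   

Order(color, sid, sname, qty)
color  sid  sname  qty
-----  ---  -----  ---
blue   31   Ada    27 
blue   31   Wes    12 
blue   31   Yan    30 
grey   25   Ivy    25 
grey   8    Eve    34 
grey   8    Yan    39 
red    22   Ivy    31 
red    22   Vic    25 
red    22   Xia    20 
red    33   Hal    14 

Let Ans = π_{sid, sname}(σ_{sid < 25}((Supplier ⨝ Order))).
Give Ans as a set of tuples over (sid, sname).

Joining Supplier and Order on color, sid yields {(blue, 31, 11, Ada, 27), (blue, 31, 11, Wes, 12), (blue, 31, 11, Yan, 30), (blue, 31, 38, Ada, 27), (blue, 31, 38, Wes, 12), (blue, 31, 38, Yan, 30), (grey, 25, 10, Ivy, 25), (grey, 8, 13, Eve, 34), (grey, 8, 13, Yan, 39), (grey, 8, 29, Eve, 34), (grey, 8, 29, Yan, 39), (red, 22, 38, Ivy, 31), (red, 22, 38, Vic, 25), (red, 22, 38, Xia, 20), (red, 22, 6, Ivy, 31), (red, 22, 6, Vic, 25), (red, 22, 6, Xia, 20)}.
σ[sid < 25]: keep tuples satisfying sid < 25 → {(grey, 8, 13, Eve, 34), (grey, 8, 13, Yan, 39), (grey, 8, 29, Eve, 34), (grey, 8, 29, Yan, 39), (red, 22, 38, Ivy, 31), (red, 22, 38, Vic, 25), (red, 22, 38, Xia, 20), (red, 22, 6, Ivy, 31), (red, 22, 6, Vic, 25), (red, 22, 6, Xia, 20)}
π[sid, sname]: project onto (sid, sname) (5 duplicate(s) eliminated) → {(22, Ivy), (22, Vic), (22, Xia), (8, Eve), (8, Yan)}

{(22, Ivy), (22, Vic), (22, Xia), (8, Eve), (8, Yan)}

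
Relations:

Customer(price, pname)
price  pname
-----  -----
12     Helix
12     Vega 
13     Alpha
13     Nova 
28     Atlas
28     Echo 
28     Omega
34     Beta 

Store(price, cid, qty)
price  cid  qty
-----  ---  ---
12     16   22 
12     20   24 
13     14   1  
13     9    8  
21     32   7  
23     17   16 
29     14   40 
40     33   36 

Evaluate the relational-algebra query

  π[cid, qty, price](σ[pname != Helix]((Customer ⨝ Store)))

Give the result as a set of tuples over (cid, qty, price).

Joining Customer and Store on price yields {(12, Helix, 16, 22), (12, Helix, 20, 24), (12, Vega, 16, 22), (12, Vega, 20, 24), (13, Alpha, 14, 1), (13, Alpha, 9, 8), (13, Nova, 14, 1), (13, Nova, 9, 8)}.
Filtering on pname != Helix leaves {(12, Vega, 16, 22), (12, Vega, 20, 24), (13, Alpha, 14, 1), (13, Alpha, 9, 8), (13, Nova, 14, 1), (13, Nova, 9, 8)}.
π_{cid, qty, price} gives {(14, 1, 13), (16, 22, 12), (20, 24, 12), (9, 8, 13)} (2 duplicate(s) eliminated).

{(14, 1, 13), (16, 22, 12), (20, 24, 12), (9, 8, 13)}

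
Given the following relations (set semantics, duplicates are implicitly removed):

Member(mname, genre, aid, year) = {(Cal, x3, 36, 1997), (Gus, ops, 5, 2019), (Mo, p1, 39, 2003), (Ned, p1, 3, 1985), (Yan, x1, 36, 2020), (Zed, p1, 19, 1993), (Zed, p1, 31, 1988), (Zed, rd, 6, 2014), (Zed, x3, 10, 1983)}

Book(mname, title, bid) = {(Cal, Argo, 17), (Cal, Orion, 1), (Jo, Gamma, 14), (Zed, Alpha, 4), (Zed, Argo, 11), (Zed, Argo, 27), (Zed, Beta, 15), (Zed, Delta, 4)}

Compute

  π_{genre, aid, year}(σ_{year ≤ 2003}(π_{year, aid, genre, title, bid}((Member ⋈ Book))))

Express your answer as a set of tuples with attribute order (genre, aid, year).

{(p1, 19, 1993), (p1, 31, 1988), (x3, 10, 1983), (x3, 36, 1997)}

Natural join on mname: {(Cal, x3, 36, 1997, Argo, 17), (Cal, x3, 36, 1997, Orion, 1), (Zed, p1, 19, 1993, Alpha, 4), (Zed, p1, 19, 1993, Argo, 11), (Zed, p1, 19, 1993, Argo, 27), (Zed, p1, 19, 1993, Beta, 15), (Zed, p1, 19, 1993, Delta, 4), (Zed, p1, 31, 1988, Alpha, 4), (Zed, p1, 31, 1988, Argo, 11), (Zed, p1, 31, 1988, Argo, 27), (Zed, p1, 31, 1988, Beta, 15), (Zed, p1, 31, 1988, Delta, 4), (Zed, rd, 6, 2014, Alpha, 4), (Zed, rd, 6, 2014, Argo, 11), (Zed, rd, 6, 2014, Argo, 27), (Zed, rd, 6, 2014, Beta, 15), (Zed, rd, 6, 2014, Delta, 4), (Zed, x3, 10, 1983, Alpha, 4), (Zed, x3, 10, 1983, Argo, 11), (Zed, x3, 10, 1983, Argo, 27), (Zed, x3, 10, 1983, Beta, 15), (Zed, x3, 10, 1983, Delta, 4)}
π_{year, aid, genre, title, bid} gives {(1983, 10, x3, Alpha, 4), (1983, 10, x3, Argo, 11), (1983, 10, x3, Argo, 27), (1983, 10, x3, Beta, 15), (1983, 10, x3, Delta, 4), (1988, 31, p1, Alpha, 4), (1988, 31, p1, Argo, 11), (1988, 31, p1, Argo, 27), (1988, 31, p1, Beta, 15), (1988, 31, p1, Delta, 4), (1993, 19, p1, Alpha, 4), (1993, 19, p1, Argo, 11), (1993, 19, p1, Argo, 27), (1993, 19, p1, Beta, 15), (1993, 19, p1, Delta, 4), (1997, 36, x3, Argo, 17), (1997, 36, x3, Orion, 1), (2014, 6, rd, Alpha, 4), (2014, 6, rd, Argo, 11), (2014, 6, rd, Argo, 27), (2014, 6, rd, Beta, 15), (2014, 6, rd, Delta, 4)}.
Selection year ≤ 2003: {(1983, 10, x3, Alpha, 4), (1983, 10, x3, Argo, 11), (1983, 10, x3, Argo, 27), (1983, 10, x3, Beta, 15), (1983, 10, x3, Delta, 4), (1988, 31, p1, Alpha, 4), (1988, 31, p1, Argo, 11), (1988, 31, p1, Argo, 27), (1988, 31, p1, Beta, 15), (1988, 31, p1, Delta, 4), (1993, 19, p1, Alpha, 4), (1993, 19, p1, Argo, 11), (1993, 19, p1, Argo, 27), (1993, 19, p1, Beta, 15), (1993, 19, p1, Delta, 4), (1997, 36, x3, Argo, 17), (1997, 36, x3, Orion, 1)}
π_{genre, aid, year} gives {(p1, 19, 1993), (p1, 31, 1988), (x3, 10, 1983), (x3, 36, 1997)} (13 duplicate(s) eliminated).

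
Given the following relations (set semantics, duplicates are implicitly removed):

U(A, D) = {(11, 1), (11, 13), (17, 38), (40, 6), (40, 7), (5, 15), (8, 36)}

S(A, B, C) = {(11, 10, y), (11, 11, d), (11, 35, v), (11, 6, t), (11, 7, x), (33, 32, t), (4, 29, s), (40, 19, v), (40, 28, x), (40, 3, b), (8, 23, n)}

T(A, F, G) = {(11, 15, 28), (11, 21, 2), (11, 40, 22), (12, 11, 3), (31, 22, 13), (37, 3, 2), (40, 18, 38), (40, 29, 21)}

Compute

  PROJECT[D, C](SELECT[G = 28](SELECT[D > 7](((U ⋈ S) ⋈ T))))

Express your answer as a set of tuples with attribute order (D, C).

{(13, d), (13, t), (13, v), (13, x), (13, y)}

U ⋈ S (natural join on A): {(11, 1, 10, y), (11, 1, 11, d), (11, 1, 35, v), (11, 1, 6, t), (11, 1, 7, x), (11, 13, 10, y), (11, 13, 11, d), (11, 13, 35, v), (11, 13, 6, t), (11, 13, 7, x), (40, 6, 19, v), (40, 6, 28, x), (40, 6, 3, b), (40, 7, 19, v), (40, 7, 28, x), (40, 7, 3, b), (8, 36, 23, n)}
(U ⋈ S) ⋈ T (natural join on A): {(11, 1, 10, y, 15, 28), (11, 1, 10, y, 21, 2), (11, 1, 10, y, 40, 22), (11, 1, 11, d, 15, 28), (11, 1, 11, d, 21, 2), (11, 1, 11, d, 40, 22), (11, 1, 35, v, 15, 28), (11, 1, 35, v, 21, 2), (11, 1, 35, v, 40, 22), (11, 1, 6, t, 15, 28), (11, 1, 6, t, 21, 2), (11, 1, 6, t, 40, 22), (11, 1, 7, x, 15, 28), (11, 1, 7, x, 21, 2), (11, 1, 7, x, 40, 22), (11, 13, 10, y, 15, 28), (11, 13, 10, y, 21, 2), (11, 13, 10, y, 40, 22), (11, 13, 11, d, 15, 28), (11, 13, 11, d, 21, 2), (11, 13, 11, d, 40, 22), (11, 13, 35, v, 15, 28), (11, 13, 35, v, 21, 2), (11, 13, 35, v, 40, 22), (11, 13, 6, t, 15, 28), (11, 13, 6, t, 21, 2), (11, 13, 6, t, 40, 22), (11, 13, 7, x, 15, 28), (11, 13, 7, x, 21, 2), (11, 13, 7, x, 40, 22), (40, 6, 19, v, 18, 38), (40, 6, 19, v, 29, 21), (40, 6, 28, x, 18, 38), (40, 6, 28, x, 29, 21), (40, 6, 3, b, 18, 38), (40, 6, 3, b, 29, 21), (40, 7, 19, v, 18, 38), (40, 7, 19, v, 29, 21), (40, 7, 28, x, 18, 38), (40, 7, 28, x, 29, 21), (40, 7, 3, b, 18, 38), (40, 7, 3, b, 29, 21)}
Filtering on D > 7 leaves {(11, 13, 10, y, 15, 28), (11, 13, 10, y, 21, 2), (11, 13, 10, y, 40, 22), (11, 13, 11, d, 15, 28), (11, 13, 11, d, 21, 2), (11, 13, 11, d, 40, 22), (11, 13, 35, v, 15, 28), (11, 13, 35, v, 21, 2), (11, 13, 35, v, 40, 22), (11, 13, 6, t, 15, 28), (11, 13, 6, t, 21, 2), (11, 13, 6, t, 40, 22), (11, 13, 7, x, 15, 28), (11, 13, 7, x, 21, 2), (11, 13, 7, x, 40, 22)}.
Filtering on G = 28 leaves {(11, 13, 10, y, 15, 28), (11, 13, 11, d, 15, 28), (11, 13, 35, v, 15, 28), (11, 13, 6, t, 15, 28), (11, 13, 7, x, 15, 28)}.
Keep only column(s) D, C: {(13, d), (13, t), (13, v), (13, x), (13, y)}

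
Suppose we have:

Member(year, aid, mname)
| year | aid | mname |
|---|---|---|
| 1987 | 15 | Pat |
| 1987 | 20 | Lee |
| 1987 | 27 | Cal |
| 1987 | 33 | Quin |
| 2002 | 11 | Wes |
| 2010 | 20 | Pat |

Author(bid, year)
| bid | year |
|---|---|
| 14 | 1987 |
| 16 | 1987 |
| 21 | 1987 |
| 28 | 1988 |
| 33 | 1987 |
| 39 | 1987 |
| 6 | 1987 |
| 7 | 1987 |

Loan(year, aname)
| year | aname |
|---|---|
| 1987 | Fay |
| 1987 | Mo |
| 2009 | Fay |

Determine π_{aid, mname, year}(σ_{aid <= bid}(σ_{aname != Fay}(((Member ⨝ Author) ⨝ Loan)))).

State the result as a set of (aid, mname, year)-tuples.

{(15, Pat, 1987), (20, Lee, 1987), (27, Cal, 1987), (33, Quin, 1987)}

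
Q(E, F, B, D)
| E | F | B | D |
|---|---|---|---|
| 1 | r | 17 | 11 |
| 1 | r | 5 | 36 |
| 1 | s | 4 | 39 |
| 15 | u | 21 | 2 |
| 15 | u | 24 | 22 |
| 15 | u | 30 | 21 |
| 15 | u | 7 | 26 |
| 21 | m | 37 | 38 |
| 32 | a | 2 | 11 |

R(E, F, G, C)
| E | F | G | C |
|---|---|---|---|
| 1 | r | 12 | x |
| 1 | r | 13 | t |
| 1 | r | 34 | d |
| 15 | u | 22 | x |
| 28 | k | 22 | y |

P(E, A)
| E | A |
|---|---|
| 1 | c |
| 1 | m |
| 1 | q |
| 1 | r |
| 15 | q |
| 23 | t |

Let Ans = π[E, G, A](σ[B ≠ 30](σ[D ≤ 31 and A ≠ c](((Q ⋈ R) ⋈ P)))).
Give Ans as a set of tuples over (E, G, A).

Joining Q and R on E, F yields {(1, r, 17, 11, 12, x), (1, r, 17, 11, 13, t), (1, r, 17, 11, 34, d), (1, r, 5, 36, 12, x), (1, r, 5, 36, 13, t), (1, r, 5, 36, 34, d), (15, u, 21, 2, 22, x), (15, u, 24, 22, 22, x), (15, u, 30, 21, 22, x), (15, u, 7, 26, 22, x)}.
Joining (Q ⋈ R) and P on E yields {(1, r, 17, 11, 12, x, c), (1, r, 17, 11, 12, x, m), (1, r, 17, 11, 12, x, q), (1, r, 17, 11, 12, x, r), (1, r, 17, 11, 13, t, c), (1, r, 17, 11, 13, t, m), (1, r, 17, 11, 13, t, q), (1, r, 17, 11, 13, t, r), (1, r, 17, 11, 34, d, c), (1, r, 17, 11, 34, d, m), (1, r, 17, 11, 34, d, q), (1, r, 17, 11, 34, d, r), (1, r, 5, 36, 12, x, c), (1, r, 5, 36, 12, x, m), (1, r, 5, 36, 12, x, q), (1, r, 5, 36, 12, x, r), (1, r, 5, 36, 13, t, c), (1, r, 5, 36, 13, t, m), (1, r, 5, 36, 13, t, q), (1, r, 5, 36, 13, t, r), (1, r, 5, 36, 34, d, c), (1, r, 5, 36, 34, d, m), (1, r, 5, 36, 34, d, q), (1, r, 5, 36, 34, d, r), (15, u, 21, 2, 22, x, q), (15, u, 24, 22, 22, x, q), (15, u, 30, 21, 22, x, q), (15, u, 7, 26, 22, x, q)}.
Selection D ≤ 31 and A ≠ c: {(1, r, 17, 11, 12, x, m), (1, r, 17, 11, 12, x, q), (1, r, 17, 11, 12, x, r), (1, r, 17, 11, 13, t, m), (1, r, 17, 11, 13, t, q), (1, r, 17, 11, 13, t, r), (1, r, 17, 11, 34, d, m), (1, r, 17, 11, 34, d, q), (1, r, 17, 11, 34, d, r), (15, u, 21, 2, 22, x, q), (15, u, 24, 22, 22, x, q), (15, u, 30, 21, 22, x, q), (15, u, 7, 26, 22, x, q)}
Selection B ≠ 30: {(1, r, 17, 11, 12, x, m), (1, r, 17, 11, 12, x, q), (1, r, 17, 11, 12, x, r), (1, r, 17, 11, 13, t, m), (1, r, 17, 11, 13, t, q), (1, r, 17, 11, 13, t, r), (1, r, 17, 11, 34, d, m), (1, r, 17, 11, 34, d, q), (1, r, 17, 11, 34, d, r), (15, u, 21, 2, 22, x, q), (15, u, 24, 22, 22, x, q), (15, u, 7, 26, 22, x, q)}
Keep only column(s) E, G, A (2 duplicate(s) eliminated): {(1, 12, m), (1, 12, q), (1, 12, r), (1, 13, m), (1, 13, q), (1, 13, r), (1, 34, m), (1, 34, q), (1, 34, r), (15, 22, q)}

{(1, 12, m), (1, 12, q), (1, 12, r), (1, 13, m), (1, 13, q), (1, 13, r), (1, 34, m), (1, 34, q), (1, 34, r), (15, 22, q)}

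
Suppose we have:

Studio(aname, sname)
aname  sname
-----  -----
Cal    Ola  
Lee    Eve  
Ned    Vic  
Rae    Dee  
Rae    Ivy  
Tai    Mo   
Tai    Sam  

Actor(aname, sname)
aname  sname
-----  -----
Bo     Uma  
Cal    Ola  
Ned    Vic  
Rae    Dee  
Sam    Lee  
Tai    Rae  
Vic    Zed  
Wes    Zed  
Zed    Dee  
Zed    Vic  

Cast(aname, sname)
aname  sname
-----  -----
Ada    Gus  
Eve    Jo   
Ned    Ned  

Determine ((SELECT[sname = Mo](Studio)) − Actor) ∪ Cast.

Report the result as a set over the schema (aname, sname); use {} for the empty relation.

Filtering on sname = Mo leaves {(Tai, Mo)}.
Taking the difference: {(Tai, Mo)}
Taking the union: {(Ada, Gus), (Eve, Jo), (Ned, Ned), (Tai, Mo)}

{(Ada, Gus), (Eve, Jo), (Ned, Ned), (Tai, Mo)}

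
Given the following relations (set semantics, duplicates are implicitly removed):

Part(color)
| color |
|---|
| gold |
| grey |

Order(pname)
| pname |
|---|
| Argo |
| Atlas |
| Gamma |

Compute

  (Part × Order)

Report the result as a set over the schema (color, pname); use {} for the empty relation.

{(gold, Argo), (gold, Atlas), (gold, Gamma), (grey, Argo), (grey, Atlas), (grey, Gamma)}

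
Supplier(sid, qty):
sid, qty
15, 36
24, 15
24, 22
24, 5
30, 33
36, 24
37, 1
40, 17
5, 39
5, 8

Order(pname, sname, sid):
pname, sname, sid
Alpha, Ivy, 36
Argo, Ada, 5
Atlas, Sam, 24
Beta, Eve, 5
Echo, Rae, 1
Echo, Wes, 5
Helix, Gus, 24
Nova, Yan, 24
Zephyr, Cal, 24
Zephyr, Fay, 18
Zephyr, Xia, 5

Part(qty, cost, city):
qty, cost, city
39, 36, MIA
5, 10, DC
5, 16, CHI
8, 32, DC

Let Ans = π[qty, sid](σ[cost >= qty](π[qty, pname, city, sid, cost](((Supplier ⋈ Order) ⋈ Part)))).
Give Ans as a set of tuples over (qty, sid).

Supplier ⋈ Order (natural join on sid): {(24, 15, Atlas, Sam), (24, 15, Helix, Gus), (24, 15, Nova, Yan), (24, 15, Zephyr, Cal), (24, 22, Atlas, Sam), (24, 22, Helix, Gus), (24, 22, Nova, Yan), (24, 22, Zephyr, Cal), (24, 5, Atlas, Sam), (24, 5, Helix, Gus), (24, 5, Nova, Yan), (24, 5, Zephyr, Cal), (36, 24, Alpha, Ivy), (5, 39, Argo, Ada), (5, 39, Beta, Eve), (5, 39, Echo, Wes), (5, 39, Zephyr, Xia), (5, 8, Argo, Ada), (5, 8, Beta, Eve), (5, 8, Echo, Wes), (5, 8, Zephyr, Xia)}
(Supplier ⋈ Order) ⋈ Part (natural join on qty): {(24, 5, Atlas, Sam, 10, DC), (24, 5, Atlas, Sam, 16, CHI), (24, 5, Helix, Gus, 10, DC), (24, 5, Helix, Gus, 16, CHI), (24, 5, Nova, Yan, 10, DC), (24, 5, Nova, Yan, 16, CHI), (24, 5, Zephyr, Cal, 10, DC), (24, 5, Zephyr, Cal, 16, CHI), (5, 39, Argo, Ada, 36, MIA), (5, 39, Beta, Eve, 36, MIA), (5, 39, Echo, Wes, 36, MIA), (5, 39, Zephyr, Xia, 36, MIA), (5, 8, Argo, Ada, 32, DC), (5, 8, Beta, Eve, 32, DC), (5, 8, Echo, Wes, 32, DC), (5, 8, Zephyr, Xia, 32, DC)}
Projecting to qty, pname, city, sid, cost: {(39, Argo, MIA, 5, 36), (39, Beta, MIA, 5, 36), (39, Echo, MIA, 5, 36), (39, Zephyr, MIA, 5, 36), (5, Atlas, CHI, 24, 16), (5, Atlas, DC, 24, 10), (5, Helix, CHI, 24, 16), (5, Helix, DC, 24, 10), (5, Nova, CHI, 24, 16), (5, Nova, DC, 24, 10), (5, Zephyr, CHI, 24, 16), (5, Zephyr, DC, 24, 10), (8, Argo, DC, 5, 32), (8, Beta, DC, 5, 32), (8, Echo, DC, 5, 32), (8, Zephyr, DC, 5, 32)}
Apply σ_{cost >= qty}; surviving tuples: {(5, Atlas, CHI, 24, 16), (5, Atlas, DC, 24, 10), (5, Helix, CHI, 24, 16), (5, Helix, DC, 24, 10), (5, Nova, CHI, 24, 16), (5, Nova, DC, 24, 10), (5, Zephyr, CHI, 24, 16), (5, Zephyr, DC, 24, 10), (8, Argo, DC, 5, 32), (8, Beta, DC, 5, 32), (8, Echo, DC, 5, 32), (8, Zephyr, DC, 5, 32)}
Projecting to qty, sid (10 duplicate(s) eliminated): {(5, 24), (8, 5)}

{(5, 24), (8, 5)}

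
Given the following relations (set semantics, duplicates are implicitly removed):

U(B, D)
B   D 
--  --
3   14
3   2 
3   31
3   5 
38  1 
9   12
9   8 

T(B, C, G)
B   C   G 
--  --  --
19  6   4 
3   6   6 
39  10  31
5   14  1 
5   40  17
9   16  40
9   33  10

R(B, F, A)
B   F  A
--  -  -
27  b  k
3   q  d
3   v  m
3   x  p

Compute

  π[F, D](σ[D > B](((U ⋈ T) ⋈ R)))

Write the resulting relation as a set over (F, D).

U ⋈ T (natural join on B): {(3, 14, 6, 6), (3, 2, 6, 6), (3, 31, 6, 6), (3, 5, 6, 6), (9, 12, 16, 40), (9, 12, 33, 10), (9, 8, 16, 40), (9, 8, 33, 10)}
(U ⋈ T) ⋈ R (natural join on B): {(3, 14, 6, 6, q, d), (3, 14, 6, 6, v, m), (3, 14, 6, 6, x, p), (3, 2, 6, 6, q, d), (3, 2, 6, 6, v, m), (3, 2, 6, 6, x, p), (3, 31, 6, 6, q, d), (3, 31, 6, 6, v, m), (3, 31, 6, 6, x, p), (3, 5, 6, 6, q, d), (3, 5, 6, 6, v, m), (3, 5, 6, 6, x, p)}
Filtering on D > B leaves {(3, 14, 6, 6, q, d), (3, 14, 6, 6, v, m), (3, 14, 6, 6, x, p), (3, 31, 6, 6, q, d), (3, 31, 6, 6, v, m), (3, 31, 6, 6, x, p), (3, 5, 6, 6, q, d), (3, 5, 6, 6, v, m), (3, 5, 6, 6, x, p)}.
Projecting to F, D: {(q, 14), (q, 31), (q, 5), (v, 14), (v, 31), (v, 5), (x, 14), (x, 31), (x, 5)}

{(q, 14), (q, 31), (q, 5), (v, 14), (v, 31), (v, 5), (x, 14), (x, 31), (x, 5)}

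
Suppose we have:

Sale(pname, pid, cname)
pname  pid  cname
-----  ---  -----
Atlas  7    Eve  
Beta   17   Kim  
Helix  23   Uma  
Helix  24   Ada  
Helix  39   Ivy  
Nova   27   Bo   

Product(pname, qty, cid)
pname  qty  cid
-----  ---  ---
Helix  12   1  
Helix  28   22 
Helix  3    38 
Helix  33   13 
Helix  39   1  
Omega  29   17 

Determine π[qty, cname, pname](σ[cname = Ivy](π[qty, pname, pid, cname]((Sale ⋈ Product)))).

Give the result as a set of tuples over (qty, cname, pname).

{(12, Ivy, Helix), (28, Ivy, Helix), (3, Ivy, Helix), (33, Ivy, Helix), (39, Ivy, Helix)}

Joining Sale and Product on pname yields {(Helix, 23, Uma, 12, 1), (Helix, 23, Uma, 28, 22), (Helix, 23, Uma, 3, 38), (Helix, 23, Uma, 33, 13), (Helix, 23, Uma, 39, 1), (Helix, 24, Ada, 12, 1), (Helix, 24, Ada, 28, 22), (Helix, 24, Ada, 3, 38), (Helix, 24, Ada, 33, 13), (Helix, 24, Ada, 39, 1), (Helix, 39, Ivy, 12, 1), (Helix, 39, Ivy, 28, 22), (Helix, 39, Ivy, 3, 38), (Helix, 39, Ivy, 33, 13), (Helix, 39, Ivy, 39, 1)}.
Projecting to qty, pname, pid, cname: {(12, Helix, 23, Uma), (12, Helix, 24, Ada), (12, Helix, 39, Ivy), (28, Helix, 23, Uma), (28, Helix, 24, Ada), (28, Helix, 39, Ivy), (3, Helix, 23, Uma), (3, Helix, 24, Ada), (3, Helix, 39, Ivy), (33, Helix, 23, Uma), (33, Helix, 24, Ada), (33, Helix, 39, Ivy), (39, Helix, 23, Uma), (39, Helix, 24, Ada), (39, Helix, 39, Ivy)}
Filtering on cname = Ivy leaves {(12, Helix, 39, Ivy), (28, Helix, 39, Ivy), (3, Helix, 39, Ivy), (33, Helix, 39, Ivy), (39, Helix, 39, Ivy)}.
Projecting to qty, cname, pname: {(12, Ivy, Helix), (28, Ivy, Helix), (3, Ivy, Helix), (33, Ivy, Helix), (39, Ivy, Helix)}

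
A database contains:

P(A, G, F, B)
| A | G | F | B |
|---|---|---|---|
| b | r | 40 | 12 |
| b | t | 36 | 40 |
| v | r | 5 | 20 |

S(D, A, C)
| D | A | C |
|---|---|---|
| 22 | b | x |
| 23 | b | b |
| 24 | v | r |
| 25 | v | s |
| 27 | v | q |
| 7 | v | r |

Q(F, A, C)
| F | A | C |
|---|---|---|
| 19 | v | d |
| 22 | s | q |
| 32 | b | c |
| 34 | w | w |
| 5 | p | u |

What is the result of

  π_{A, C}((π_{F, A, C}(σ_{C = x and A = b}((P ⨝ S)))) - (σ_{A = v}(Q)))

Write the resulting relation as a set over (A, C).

{(b, x)}

Joining P and S on A yields {(b, r, 40, 12, 22, x), (b, r, 40, 12, 23, b), (b, t, 36, 40, 22, x), (b, t, 36, 40, 23, b), (v, r, 5, 20, 24, r), (v, r, 5, 20, 25, s), (v, r, 5, 20, 27, q), (v, r, 5, 20, 7, r)}.
Filtering on C = x and A = b leaves {(b, r, 40, 12, 22, x), (b, t, 36, 40, 22, x)}.
π_{F, A, C} gives {(36, b, x), (40, b, x)}.
Filtering on A = v leaves {(19, v, d)}.
Difference: {(36, b, x), (40, b, x)} with {(19, v, d)} → {(36, b, x), (40, b, x)}
π_{A, C} gives {(b, x)} (1 duplicate(s) eliminated).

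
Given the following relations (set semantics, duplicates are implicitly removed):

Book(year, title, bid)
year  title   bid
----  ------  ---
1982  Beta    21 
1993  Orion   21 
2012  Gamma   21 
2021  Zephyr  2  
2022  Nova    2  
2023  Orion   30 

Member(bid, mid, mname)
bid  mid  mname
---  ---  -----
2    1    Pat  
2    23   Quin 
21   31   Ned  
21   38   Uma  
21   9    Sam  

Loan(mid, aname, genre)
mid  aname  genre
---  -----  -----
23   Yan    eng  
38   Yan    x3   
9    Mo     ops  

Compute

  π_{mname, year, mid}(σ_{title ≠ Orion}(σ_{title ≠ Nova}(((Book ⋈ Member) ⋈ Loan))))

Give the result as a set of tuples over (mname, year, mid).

Book ⋈ Member (natural join on bid): {(1982, Beta, 21, 31, Ned), (1982, Beta, 21, 38, Uma), (1982, Beta, 21, 9, Sam), (1993, Orion, 21, 31, Ned), (1993, Orion, 21, 38, Uma), (1993, Orion, 21, 9, Sam), (2012, Gamma, 21, 31, Ned), (2012, Gamma, 21, 38, Uma), (2012, Gamma, 21, 9, Sam), (2021, Zephyr, 2, 1, Pat), (2021, Zephyr, 2, 23, Quin), (2022, Nova, 2, 1, Pat), (2022, Nova, 2, 23, Quin)}
(Book ⋈ Member) ⋈ Loan (natural join on mid): {(1982, Beta, 21, 38, Uma, Yan, x3), (1982, Beta, 21, 9, Sam, Mo, ops), (1993, Orion, 21, 38, Uma, Yan, x3), (1993, Orion, 21, 9, Sam, Mo, ops), (2012, Gamma, 21, 38, Uma, Yan, x3), (2012, Gamma, 21, 9, Sam, Mo, ops), (2021, Zephyr, 2, 23, Quin, Yan, eng), (2022, Nova, 2, 23, Quin, Yan, eng)}
Apply σ_{title ≠ Nova}; surviving tuples: {(1982, Beta, 21, 38, Uma, Yan, x3), (1982, Beta, 21, 9, Sam, Mo, ops), (1993, Orion, 21, 38, Uma, Yan, x3), (1993, Orion, 21, 9, Sam, Mo, ops), (2012, Gamma, 21, 38, Uma, Yan, x3), (2012, Gamma, 21, 9, Sam, Mo, ops), (2021, Zephyr, 2, 23, Quin, Yan, eng)}
Apply σ_{title ≠ Orion}; surviving tuples: {(1982, Beta, 21, 38, Uma, Yan, x3), (1982, Beta, 21, 9, Sam, Mo, ops), (2012, Gamma, 21, 38, Uma, Yan, x3), (2012, Gamma, 21, 9, Sam, Mo, ops), (2021, Zephyr, 2, 23, Quin, Yan, eng)}
Keep only column(s) mname, year, mid: {(Quin, 2021, 23), (Sam, 1982, 9), (Sam, 2012, 9), (Uma, 1982, 38), (Uma, 2012, 38)}

{(Quin, 2021, 23), (Sam, 1982, 9), (Sam, 2012, 9), (Uma, 1982, 38), (Uma, 2012, 38)}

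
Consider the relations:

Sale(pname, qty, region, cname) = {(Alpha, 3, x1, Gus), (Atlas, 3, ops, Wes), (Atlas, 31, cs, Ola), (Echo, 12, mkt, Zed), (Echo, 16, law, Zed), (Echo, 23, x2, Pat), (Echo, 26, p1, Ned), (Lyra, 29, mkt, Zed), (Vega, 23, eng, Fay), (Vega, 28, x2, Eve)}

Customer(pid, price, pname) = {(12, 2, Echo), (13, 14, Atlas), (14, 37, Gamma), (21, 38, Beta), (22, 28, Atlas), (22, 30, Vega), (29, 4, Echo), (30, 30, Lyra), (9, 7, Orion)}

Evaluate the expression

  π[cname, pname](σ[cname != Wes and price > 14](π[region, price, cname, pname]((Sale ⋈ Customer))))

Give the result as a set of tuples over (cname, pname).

Sale ⋈ Customer (natural join on pname): {(Atlas, 3, ops, Wes, 13, 14), (Atlas, 3, ops, Wes, 22, 28), (Atlas, 31, cs, Ola, 13, 14), (Atlas, 31, cs, Ola, 22, 28), (Echo, 12, mkt, Zed, 12, 2), (Echo, 12, mkt, Zed, 29, 4), (Echo, 16, law, Zed, 12, 2), (Echo, 16, law, Zed, 29, 4), (Echo, 23, x2, Pat, 12, 2), (Echo, 23, x2, Pat, 29, 4), (Echo, 26, p1, Ned, 12, 2), (Echo, 26, p1, Ned, 29, 4), (Lyra, 29, mkt, Zed, 30, 30), (Vega, 23, eng, Fay, 22, 30), (Vega, 28, x2, Eve, 22, 30)}
π_{region, price, cname, pname} gives {(cs, 14, Ola, Atlas), (cs, 28, Ola, Atlas), (eng, 30, Fay, Vega), (law, 2, Zed, Echo), (law, 4, Zed, Echo), (mkt, 2, Zed, Echo), (mkt, 30, Zed, Lyra), (mkt, 4, Zed, Echo), (ops, 14, Wes, Atlas), (ops, 28, Wes, Atlas), (p1, 2, Ned, Echo), (p1, 4, Ned, Echo), (x2, 2, Pat, Echo), (x2, 30, Eve, Vega), (x2, 4, Pat, Echo)}.
σ[cname != Wes and price > 14]: keep tuples satisfying cname != Wes and price > 14 → {(cs, 28, Ola, Atlas), (eng, 30, Fay, Vega), (mkt, 30, Zed, Lyra), (x2, 30, Eve, Vega)}
π_{cname, pname} gives {(Eve, Vega), (Fay, Vega), (Ola, Atlas), (Zed, Lyra)}.

{(Eve, Vega), (Fay, Vega), (Ola, Atlas), (Zed, Lyra)}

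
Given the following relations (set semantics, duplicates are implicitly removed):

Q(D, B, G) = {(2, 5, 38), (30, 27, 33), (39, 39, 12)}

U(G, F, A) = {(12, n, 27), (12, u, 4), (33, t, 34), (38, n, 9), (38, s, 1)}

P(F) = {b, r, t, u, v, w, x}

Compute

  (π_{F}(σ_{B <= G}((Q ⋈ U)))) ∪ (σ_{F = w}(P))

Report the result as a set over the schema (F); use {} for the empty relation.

{n, s, t, w}

Joining Q and U on G yields {(2, 5, 38, n, 9), (2, 5, 38, s, 1), (30, 27, 33, t, 34), (39, 39, 12, n, 27), (39, 39, 12, u, 4)}.
Filtering on B <= G leaves {(2, 5, 38, n, 9), (2, 5, 38, s, 1), (30, 27, 33, t, 34)}.
Keep only column(s) F: {n, s, t}
Filtering on F = w leaves {w}.
Set union of the two operands is {n, s, t, w}.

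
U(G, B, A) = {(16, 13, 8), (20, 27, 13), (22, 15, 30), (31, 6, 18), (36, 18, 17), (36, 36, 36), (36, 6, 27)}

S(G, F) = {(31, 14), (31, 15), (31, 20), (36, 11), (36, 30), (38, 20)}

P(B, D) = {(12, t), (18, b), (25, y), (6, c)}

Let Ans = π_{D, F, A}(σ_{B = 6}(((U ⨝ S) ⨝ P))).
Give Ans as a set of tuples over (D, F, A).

Joining U and S on G yields {(31, 6, 18, 14), (31, 6, 18, 15), (31, 6, 18, 20), (36, 18, 17, 11), (36, 18, 17, 30), (36, 36, 36, 11), (36, 36, 36, 30), (36, 6, 27, 11), (36, 6, 27, 30)}.
Joining (U ⨝ S) and P on B yields {(31, 6, 18, 14, c), (31, 6, 18, 15, c), (31, 6, 18, 20, c), (36, 18, 17, 11, b), (36, 18, 17, 30, b), (36, 6, 27, 11, c), (36, 6, 27, 30, c)}.
Apply σ_{B = 6}; surviving tuples: {(31, 6, 18, 14, c), (31, 6, 18, 15, c), (31, 6, 18, 20, c), (36, 6, 27, 11, c), (36, 6, 27, 30, c)}
π[D, F, A]: project onto (D, F, A) → {(c, 11, 27), (c, 14, 18), (c, 15, 18), (c, 20, 18), (c, 30, 27)}

{(c, 11, 27), (c, 14, 18), (c, 15, 18), (c, 20, 18), (c, 30, 27)}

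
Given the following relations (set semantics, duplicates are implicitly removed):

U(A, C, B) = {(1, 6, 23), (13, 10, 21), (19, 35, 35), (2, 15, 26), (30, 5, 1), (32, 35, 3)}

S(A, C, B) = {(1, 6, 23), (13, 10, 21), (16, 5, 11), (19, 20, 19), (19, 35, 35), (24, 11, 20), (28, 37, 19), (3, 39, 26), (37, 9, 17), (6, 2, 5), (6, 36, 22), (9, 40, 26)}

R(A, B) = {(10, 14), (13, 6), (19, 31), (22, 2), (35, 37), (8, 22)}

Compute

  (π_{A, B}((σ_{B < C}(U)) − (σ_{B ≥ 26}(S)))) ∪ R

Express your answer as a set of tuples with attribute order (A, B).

{(10, 14), (13, 6), (19, 31), (22, 2), (30, 1), (32, 3), (35, 37), (8, 22)}

σ[B < C]: keep tuples satisfying B < C → {(30, 5, 1), (32, 35, 3)}
σ[B ≥ 26]: keep tuples satisfying B ≥ 26 → {(19, 35, 35), (3, 39, 26), (9, 40, 26)}
Difference: {(30, 5, 1), (32, 35, 3)} with {(19, 35, 35), (3, 39, 26), (9, 40, 26)} → {(30, 5, 1), (32, 35, 3)}
Keep only column(s) A, B: {(30, 1), (32, 3)}
Union: {(30, 1), (32, 3)} with {(10, 14), (13, 6), (19, 31), (22, 2), (35, 37), (8, 22)} → {(10, 14), (13, 6), (19, 31), (22, 2), (30, 1), (32, 3), (35, 37), (8, 22)}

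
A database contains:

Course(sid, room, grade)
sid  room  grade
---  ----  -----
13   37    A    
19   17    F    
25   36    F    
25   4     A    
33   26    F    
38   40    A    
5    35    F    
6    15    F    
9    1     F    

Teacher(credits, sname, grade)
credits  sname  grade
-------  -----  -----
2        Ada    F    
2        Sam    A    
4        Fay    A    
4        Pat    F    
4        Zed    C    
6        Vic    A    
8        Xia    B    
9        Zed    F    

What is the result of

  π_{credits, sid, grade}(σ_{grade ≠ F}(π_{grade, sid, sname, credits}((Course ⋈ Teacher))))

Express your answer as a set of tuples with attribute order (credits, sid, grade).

{(2, 13, A), (2, 25, A), (2, 38, A), (4, 13, A), (4, 25, A), (4, 38, A), (6, 13, A), (6, 25, A), (6, 38, A)}

Natural join on grade: {(13, 37, A, 2, Sam), (13, 37, A, 4, Fay), (13, 37, A, 6, Vic), (19, 17, F, 2, Ada), (19, 17, F, 4, Pat), (19, 17, F, 9, Zed), (25, 36, F, 2, Ada), (25, 36, F, 4, Pat), (25, 36, F, 9, Zed), (25, 4, A, 2, Sam), (25, 4, A, 4, Fay), (25, 4, A, 6, Vic), (33, 26, F, 2, Ada), (33, 26, F, 4, Pat), (33, 26, F, 9, Zed), (38, 40, A, 2, Sam), (38, 40, A, 4, Fay), (38, 40, A, 6, Vic), (5, 35, F, 2, Ada), (5, 35, F, 4, Pat), (5, 35, F, 9, Zed), (6, 15, F, 2, Ada), (6, 15, F, 4, Pat), (6, 15, F, 9, Zed), (9, 1, F, 2, Ada), (9, 1, F, 4, Pat), (9, 1, F, 9, Zed)}
π[grade, sid, sname, credits]: project onto (grade, sid, sname, credits) → {(A, 13, Fay, 4), (A, 13, Sam, 2), (A, 13, Vic, 6), (A, 25, Fay, 4), (A, 25, Sam, 2), (A, 25, Vic, 6), (A, 38, Fay, 4), (A, 38, Sam, 2), (A, 38, Vic, 6), (F, 19, Ada, 2), (F, 19, Pat, 4), (F, 19, Zed, 9), (F, 25, Ada, 2), (F, 25, Pat, 4), (F, 25, Zed, 9), (F, 33, Ada, 2), (F, 33, Pat, 4), (F, 33, Zed, 9), (F, 5, Ada, 2), (F, 5, Pat, 4), (F, 5, Zed, 9), (F, 6, Ada, 2), (F, 6, Pat, 4), (F, 6, Zed, 9), (F, 9, Ada, 2), (F, 9, Pat, 4), (F, 9, Zed, 9)}
σ[grade ≠ F]: keep tuples satisfying grade ≠ F → {(A, 13, Fay, 4), (A, 13, Sam, 2), (A, 13, Vic, 6), (A, 25, Fay, 4), (A, 25, Sam, 2), (A, 25, Vic, 6), (A, 38, Fay, 4), (A, 38, Sam, 2), (A, 38, Vic, 6)}
π[credits, sid, grade]: project onto (credits, sid, grade) → {(2, 13, A), (2, 25, A), (2, 38, A), (4, 13, A), (4, 25, A), (4, 38, A), (6, 13, A), (6, 25, A), (6, 38, A)}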